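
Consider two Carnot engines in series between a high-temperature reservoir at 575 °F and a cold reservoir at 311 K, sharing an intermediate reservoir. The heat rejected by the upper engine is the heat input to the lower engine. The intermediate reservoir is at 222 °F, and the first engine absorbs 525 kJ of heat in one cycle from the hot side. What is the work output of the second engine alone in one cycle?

W₂ ≈ 61.8 kJ

T_H = 575 °F → (575 − 32) × 5/9 = 301.67 °C = 574.82 K.
T_m = 222 °F → (222 − 32) × 5/9 = 105.56 °C = 378.71 K.
Heat entering the second stage: Q_m = Q_H·(T_m/T_H) = 525 × 378.71/574.82 = 346 kJ.
Second-stage efficiency η₂ = 1 − T_C/T_m = 1 − 311.00/378.71 = 0.1788, so W₂ = η₂·Q_m = 61.8 kJ.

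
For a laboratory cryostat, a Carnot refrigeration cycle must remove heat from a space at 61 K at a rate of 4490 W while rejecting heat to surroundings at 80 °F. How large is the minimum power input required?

Ẇ_in ≈ 17580 W

T_H = 80 °F → (80 − 32) × 5/9 = 26.67 °C = 299.82 K.
For a reversible refrigerator, COP_R = T_C/(T_H − T_C) = 61.00/238.82 = 0.2554.
W = Q_C/COP_R = 4490/0.2554 = 17580 W.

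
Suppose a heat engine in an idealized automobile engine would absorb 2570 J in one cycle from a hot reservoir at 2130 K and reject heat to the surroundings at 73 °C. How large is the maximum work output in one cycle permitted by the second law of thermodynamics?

T_C = 73 °C → 73 + 273.15 = 346.15 K.
By the Carnot theorem, η_max = 1 − T_C/T_H = 1 − 346.15/2130.00 = 0.8375.
W_max = η_max · Q_H = 0.8375 × 2570 = 2150 J.

W_max ≈ 2150 J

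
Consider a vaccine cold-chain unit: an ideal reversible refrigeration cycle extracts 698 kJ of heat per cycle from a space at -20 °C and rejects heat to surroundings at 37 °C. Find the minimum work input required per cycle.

T_H = 37 °C → 37 + 273.15 = 310.15 K.
T_C = -20 °C → -20 + 273.15 = 253.15 K.
The reversible coefficient of performance is COP_R = T_C/(T_H − T_C) = 253.15/57.00 = 4.4412.
W = Q_C/COP_R = 698/4.4412 = 157.2 kJ.

W_in ≈ 157.2 kJ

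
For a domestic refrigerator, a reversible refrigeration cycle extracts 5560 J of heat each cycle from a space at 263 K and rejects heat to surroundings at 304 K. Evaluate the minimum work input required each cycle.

W_in ≈ 866.8 J

The reversible coefficient of performance is COP_R = T_C/(T_H − T_C) = 263.00/41.00 = 6.4146.
W = Q_C/COP_R = 5560/6.4146 = 866.8 J.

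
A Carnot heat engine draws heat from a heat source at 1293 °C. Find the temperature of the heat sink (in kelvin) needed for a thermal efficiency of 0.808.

T_H = 1293 °C → 1293 + 273.15 = 1566.15 K.
From η = 1 − T_C/T_H, T_C = T_H·(1 − η) = 1566.15 × (1 − 0.808) = 300.7 K.

T_C ≈ 300.7 K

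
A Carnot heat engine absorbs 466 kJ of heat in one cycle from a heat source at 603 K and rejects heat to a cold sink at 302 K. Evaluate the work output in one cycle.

W ≈ 233 kJ

The Carnot efficiency is η = 1 − T_C/T_H = 1 − 302.00/603.00 = 0.4992.
W = η·Q_H = 0.4992 × 466 = 233 kJ.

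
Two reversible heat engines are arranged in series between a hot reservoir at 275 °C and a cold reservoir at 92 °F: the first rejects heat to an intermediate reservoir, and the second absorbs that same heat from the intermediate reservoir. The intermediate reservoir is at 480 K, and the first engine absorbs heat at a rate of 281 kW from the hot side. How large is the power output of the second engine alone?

Ẇ₂ ≈ 89.0 kW

T_H = 275 °C → 275 + 273.15 = 548.15 K.
T_C = 92 °F → (92 − 32) × 5/9 = 33.33 °C = 306.48 K.
Heat entering the second stage: Q_m = Q_H·(T_m/T_H) = 281 × 480.00/548.15 = 246 kW.
Second-stage efficiency η₂ = 1 − T_C/T_m = 1 − 306.48/480.00 = 0.3615, so W₂ = η₂·Q_m = 89.0 kW.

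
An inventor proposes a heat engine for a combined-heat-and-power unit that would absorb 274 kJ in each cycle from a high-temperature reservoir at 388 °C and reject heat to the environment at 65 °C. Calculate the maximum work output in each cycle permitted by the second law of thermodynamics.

T_H = 388 °C → 388 + 273.15 = 661.15 K.
T_C = 65 °C → 65 + 273.15 = 338.15 K.
The second-law ceiling is the Carnot efficiency, η_max = 1 − T_C/T_H = 1 − 338.15/661.15 = 0.4885.
W_max = η_max · Q_H = 0.4885 × 274 = 134 kJ.

W_max ≈ 134 kJ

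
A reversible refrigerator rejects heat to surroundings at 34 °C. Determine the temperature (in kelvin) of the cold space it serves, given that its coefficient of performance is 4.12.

T_H = 34 °C → 34 + 273.15 = 307.15 K.
COP_R = T_C/(T_H − T_C) ⇒ T_C = T_H·COP_R/(1 + COP_R) = 307.15 × 4.12/(1 + 4.12) = 247.2 K.

T_C ≈ 247.2 K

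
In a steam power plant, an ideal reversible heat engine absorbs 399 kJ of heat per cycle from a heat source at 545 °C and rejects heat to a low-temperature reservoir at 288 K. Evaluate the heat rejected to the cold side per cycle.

Q_C ≈ 140 kJ

T_H = 545 °C → 545 + 273.15 = 818.15 K.
For a reversible engine, η = 1 − T_C/T_H = 1 − 288.00/818.15 = 0.6480.
For a reversible cycle Q_C/Q_H = T_C/T_H, so Q_C = 399 × 288.00/818.15 = 140 kJ.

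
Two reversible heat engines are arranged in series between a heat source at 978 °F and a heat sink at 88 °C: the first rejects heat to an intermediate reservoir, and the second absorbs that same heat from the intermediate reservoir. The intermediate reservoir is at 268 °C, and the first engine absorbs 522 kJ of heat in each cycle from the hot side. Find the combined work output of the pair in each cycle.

T_H = 978 °F → (978 − 32) × 5/9 = 525.56 °C = 798.71 K.
T_C = 88 °C → 88 + 273.15 = 361.15 K.
Two reversible stages in series are equivalent to a single Carnot engine between T_H and T_C, so η_total = 1 − T_C/T_H = 1 − 361.15/798.71 = 0.5478.
W_total = η_total · Q_H = 0.5478 × 522 = 286 kJ.

W_total ≈ 286 kJ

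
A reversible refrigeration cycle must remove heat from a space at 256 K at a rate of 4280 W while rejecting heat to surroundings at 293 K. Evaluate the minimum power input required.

Ẇ_in ≈ 618.6 W

Carnot COP: COP_R = T_C/(T_H − T_C) = 256.00/37.00 = 6.9189.
W = Q_C/COP_R = 4280/6.9189 = 618.6 W.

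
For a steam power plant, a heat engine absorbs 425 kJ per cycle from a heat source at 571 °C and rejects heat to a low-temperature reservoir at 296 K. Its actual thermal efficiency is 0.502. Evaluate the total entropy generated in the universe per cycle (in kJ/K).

T_H = 571 °C → 571 + 273.15 = 844.15 K.
W = η·Q_H = 0.502 × 425 = 213.3 kJ, so Q_C = Q_H − W = 211.7 kJ.
The hot reservoir loses entropy Q_H/T_H = 425/844.15 = 0.5035 kJ/K; the cold reservoir gains Q_C/T_C = 211.7/296.00 = 0.7150 kJ/K.
ΔS_univ = −Q_H/T_H + Q_C/T_C = 0.2116 kJ/K (> 0, since η = 0.502 < η_Carnot = 0.649).

ΔS_univ ≈ 0.2116 kJ/K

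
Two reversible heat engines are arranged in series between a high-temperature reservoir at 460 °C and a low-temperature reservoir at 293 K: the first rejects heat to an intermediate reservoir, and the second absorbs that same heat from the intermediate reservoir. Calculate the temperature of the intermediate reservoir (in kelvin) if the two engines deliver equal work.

T_m ≈ 513 K

T_H = 460 °C → 460 + 273.15 = 733.15 K.
For reversible stages Q_m = Q_H·(T_m/T_H). Setting W₁ = Q_H(1 − T_m/T_H) equal to W₂ = Q_m(1 − T_C/T_m) = Q_H·(T_m − T_C)/T_H gives T_H − T_m = T_m − T_C, so T_m = (T_H + T_C)/2 = (733.15 + 293.00)/2 = 513 K.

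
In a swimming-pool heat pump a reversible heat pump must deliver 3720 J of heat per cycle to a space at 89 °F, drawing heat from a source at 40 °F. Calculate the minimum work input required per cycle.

T_H = 89 °F → (89 − 32) × 5/9 = 31.67 °C = 304.82 K.
T_C = 40 °F → (40 − 32) × 5/9 = 4.44 °C = 277.59 K.
Reversible heating COP: COP_HP = T_H/(T_H − T_C) = 304.82/27.22 = 11.1973.
W = Q_H/COP_HP = 3720/11.1973 = 332 J.

W_in ≈ 332 J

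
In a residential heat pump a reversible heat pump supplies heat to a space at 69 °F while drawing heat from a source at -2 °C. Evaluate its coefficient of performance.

T_H = 69 °F → (69 − 32) × 5/9 = 20.56 °C = 293.71 K.
T_C = -2 °C → -2 + 273.15 = 271.15 K.
COP_HP = T_H/(T_H − T_C) = 293.71/(293.71 − 271.15) = 13.02.

COP_HP ≈ 13.02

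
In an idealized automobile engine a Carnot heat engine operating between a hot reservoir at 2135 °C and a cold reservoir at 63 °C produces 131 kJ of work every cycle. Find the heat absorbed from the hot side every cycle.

T_H = 2135 °C → 2135 + 273.15 = 2408.15 K.
T_C = 63 °C → 63 + 273.15 = 336.15 K.
Carnot efficiency: η = 1 − T_C/T_H = 1 − 336.15/2408.15 = 0.8604.
Q_H = W/η = 131/0.8604 = 152 kJ.

Q_H ≈ 152 kJ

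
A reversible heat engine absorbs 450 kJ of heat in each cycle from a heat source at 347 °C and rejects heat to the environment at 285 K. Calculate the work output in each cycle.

W ≈ 243 kJ

T_H = 347 °C → 347 + 273.15 = 620.15 K.
The Carnot efficiency is η = 1 − T_C/T_H = 1 − 285.00/620.15 = 0.5404.
W = η·Q_H = 0.5404 × 450 = 243 kJ.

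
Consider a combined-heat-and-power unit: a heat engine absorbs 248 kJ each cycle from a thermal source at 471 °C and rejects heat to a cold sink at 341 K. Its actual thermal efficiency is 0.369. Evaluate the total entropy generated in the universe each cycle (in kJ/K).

T_H = 471 °C → 471 + 273.15 = 744.15 K.
W = η·Q_H = 0.369 × 248 = 91.51 kJ, so Q_C = Q_H − W = 156.5 kJ.
Reservoir entropy changes: ΔS_H = −Q_H/T_H = −248/744.15 = -0.3333 kJ/K and ΔS_C = +Q_C/T_C = 156.5/341.00 = 0.4589 kJ/K.
ΔS_univ = −Q_H/T_H + Q_C/T_C = 0.1256 kJ/K (> 0, since η = 0.369 < η_Carnot = 0.542).

ΔS_univ ≈ 0.1256 kJ/K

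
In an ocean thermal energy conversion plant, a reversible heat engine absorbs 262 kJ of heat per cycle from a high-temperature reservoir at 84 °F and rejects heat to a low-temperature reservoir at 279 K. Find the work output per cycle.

T_H = 84 °F → (84 − 32) × 5/9 = 28.89 °C = 302.04 K.
The Carnot efficiency is η = 1 − T_C/T_H = 1 − 279.00/302.04 = 0.0763.
W = η·Q_H = 0.0763 × 262 = 20.0 kJ.

W ≈ 20.0 kJ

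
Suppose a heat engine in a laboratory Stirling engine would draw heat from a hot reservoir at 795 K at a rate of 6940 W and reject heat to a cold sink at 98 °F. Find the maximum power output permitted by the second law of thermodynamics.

Ẇ_max ≈ 4240 W

T_C = 98 °F → (98 − 32) × 5/9 = 36.67 °C = 309.82 K.
The upper bound on efficiency is η_max = 1 − T_C/T_H = 1 − 309.82/795.00 = 0.6103.
W_max = η_max · Q_H = 0.6103 × 6940 = 4240 W.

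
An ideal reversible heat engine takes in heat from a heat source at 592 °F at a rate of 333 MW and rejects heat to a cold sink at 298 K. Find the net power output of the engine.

T_H = 592 °F → (592 − 32) × 5/9 = 311.11 °C = 584.26 K.
Carnot efficiency: η = 1 − T_C/T_H = 1 − 298.00/584.26 = 0.4900.
W = η·Q_H = 0.4900 × 333 = 163.2 MW.

Ẇ ≈ 163.2 MW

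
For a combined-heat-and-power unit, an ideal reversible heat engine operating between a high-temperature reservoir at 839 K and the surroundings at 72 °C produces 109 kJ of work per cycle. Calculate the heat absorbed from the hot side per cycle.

Q_H ≈ 185.2 kJ

T_C = 72 °C → 72 + 273.15 = 345.15 K.
Carnot efficiency: η = 1 − T_C/T_H = 1 − 345.15/839.00 = 0.5886.
Q_H = W/η = 109/0.5886 = 185.2 kJ.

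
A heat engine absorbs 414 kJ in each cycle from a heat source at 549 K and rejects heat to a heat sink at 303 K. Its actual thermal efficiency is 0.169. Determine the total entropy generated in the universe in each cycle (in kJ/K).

W = η·Q_H = 0.169 × 414 = 69.97 kJ, so Q_C = Q_H − W = 344.0 kJ.
Reservoir entropy changes: ΔS_H = −Q_H/T_H = −414/549.00 = -0.7541 kJ/K and ΔS_C = +Q_C/T_C = 344.0/303.00 = 1.135 kJ/K.
ΔS_univ = −Q_H/T_H + Q_C/T_C = 0.381 kJ/K (> 0, since η = 0.169 < η_Carnot = 0.448).

ΔS_univ ≈ 0.381 kJ/K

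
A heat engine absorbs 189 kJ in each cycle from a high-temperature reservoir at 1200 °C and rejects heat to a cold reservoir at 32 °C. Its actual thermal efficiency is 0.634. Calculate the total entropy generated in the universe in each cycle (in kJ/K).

T_H = 1200 °C → 1200 + 273.15 = 1473.15 K.
T_C = 32 °C → 32 + 273.15 = 305.15 K.
W = η·Q_H = 0.634 × 189 = 119.8 kJ, so Q_C = Q_H − W = 69.17 kJ.
The hot reservoir loses entropy Q_H/T_H = 189/1473.15 = 0.1283 kJ/K; the cold reservoir gains Q_C/T_C = 69.17/305.15 = 0.2267 kJ/K.
ΔS_univ = −Q_H/T_H + Q_C/T_C = 0.0984 kJ/K (> 0, since η = 0.634 < η_Carnot = 0.793).

ΔS_univ ≈ 0.0984 kJ/K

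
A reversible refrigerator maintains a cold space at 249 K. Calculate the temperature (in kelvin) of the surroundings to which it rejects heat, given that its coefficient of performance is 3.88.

T_H ≈ 313 K

COP_R = T_C/(T_H − T_C) ⇒ T_H = T_C·(1 + 1/COP_R) = 249.00 × (1 + 1/3.88) = 313 K.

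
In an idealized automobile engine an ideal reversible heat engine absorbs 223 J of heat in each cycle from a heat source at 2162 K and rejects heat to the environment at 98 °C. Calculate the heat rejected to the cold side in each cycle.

Q_C ≈ 38.3 J

T_C = 98 °C → 98 + 273.15 = 371.15 K.
η_rev = 1 − T_C/T_H = 1 − 371.15/2162.00 = 0.8283.
For a reversible cycle Q_C/Q_H = T_C/T_H, so Q_C = 223 × 371.15/2162.00 = 38.3 J.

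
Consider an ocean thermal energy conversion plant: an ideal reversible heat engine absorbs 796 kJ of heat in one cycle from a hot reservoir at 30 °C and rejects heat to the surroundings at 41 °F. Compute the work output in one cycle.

T_H = 30 °C → 30 + 273.15 = 303.15 K.
T_C = 41 °F → (41 − 32) × 5/9 = 5.00 °C = 278.15 K.
The Carnot efficiency is η = 1 − T_C/T_H = 1 − 278.15/303.15 = 0.0825.
W = η·Q_H = 0.0825 × 796 = 65.6 kJ.

W ≈ 65.6 kJ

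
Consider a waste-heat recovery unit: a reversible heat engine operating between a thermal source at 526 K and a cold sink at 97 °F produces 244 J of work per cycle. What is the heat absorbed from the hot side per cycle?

T_C = 97 °F → (97 − 32) × 5/9 = 36.11 °C = 309.26 K.
Carnot efficiency: η = 1 − T_C/T_H = 1 − 309.26/526.00 = 0.4121.
Q_H = W/η = 244/0.4121 = 592 J.

Q_H ≈ 592 J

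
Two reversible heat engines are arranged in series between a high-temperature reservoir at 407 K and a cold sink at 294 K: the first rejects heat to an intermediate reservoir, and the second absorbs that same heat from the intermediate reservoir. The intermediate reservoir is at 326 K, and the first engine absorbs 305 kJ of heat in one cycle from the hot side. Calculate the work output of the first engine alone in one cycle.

First-stage efficiency η₁ = 1 − T_m/T_H = 1 − 326.00/407.00 = 0.1990.
W₁ = η₁·Q_H = 0.1990 × 305 = 60.7 kJ.

W₁ ≈ 60.7 kJ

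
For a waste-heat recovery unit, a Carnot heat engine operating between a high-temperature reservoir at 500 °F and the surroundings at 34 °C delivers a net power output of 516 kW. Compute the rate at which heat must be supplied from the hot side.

T_H = 500 °F → (500 − 32) × 5/9 = 260.00 °C = 533.15 K.
T_C = 34 °C → 34 + 273.15 = 307.15 K.
The Carnot efficiency is η = 1 − T_C/T_H = 1 − 307.15/533.15 = 0.4239.
Q_H = W/η = 516/0.4239 = 1217 kW.

Q̇_H ≈ 1217 kW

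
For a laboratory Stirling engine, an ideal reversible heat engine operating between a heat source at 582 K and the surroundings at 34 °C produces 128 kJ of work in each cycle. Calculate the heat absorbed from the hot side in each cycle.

T_C = 34 °C → 34 + 273.15 = 307.15 K.
The Carnot efficiency is η = 1 − T_C/T_H = 1 − 307.15/582.00 = 0.4723.
Q_H = W/η = 128/0.4723 = 271.0 kJ.

Q_H ≈ 271.0 kJ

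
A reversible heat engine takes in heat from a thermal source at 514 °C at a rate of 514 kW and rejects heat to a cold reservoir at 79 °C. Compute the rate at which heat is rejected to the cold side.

Q̇_C ≈ 230 kW

T_H = 514 °C → 514 + 273.15 = 787.15 K.
T_C = 79 °C → 79 + 273.15 = 352.15 K.
Since the cycle is reversible, η = 1 − T_C/T_H = 1 − 352.15/787.15 = 0.5526.
For a reversible cycle Q_C/Q_H = T_C/T_H, so Q_C = 514 × 352.15/787.15 = 230 kW.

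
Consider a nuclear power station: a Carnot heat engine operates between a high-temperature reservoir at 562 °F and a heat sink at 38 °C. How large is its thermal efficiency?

T_H = 562 °F → (562 − 32) × 5/9 = 294.44 °C = 567.59 K.
T_C = 38 °C → 38 + 273.15 = 311.15 K.
The Carnot efficiency is η = 1 − T_C/T_H = 1 − 311.15/567.59 = 0.452.

η ≈ 0.452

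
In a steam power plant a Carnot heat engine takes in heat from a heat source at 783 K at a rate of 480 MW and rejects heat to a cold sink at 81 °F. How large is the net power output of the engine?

Ẇ ≈ 295.9 MW

T_C = 81 °F → (81 − 32) × 5/9 = 27.22 °C = 300.37 K.
η_rev = 1 − T_C/T_H = 1 − 300.37/783.00 = 0.6164.
W = η·Q_H = 0.6164 × 480 = 295.9 MW.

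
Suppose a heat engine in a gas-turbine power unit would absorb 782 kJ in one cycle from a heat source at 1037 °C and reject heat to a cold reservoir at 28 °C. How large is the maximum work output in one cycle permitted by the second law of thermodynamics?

T_H = 1037 °C → 1037 + 273.15 = 1310.15 K.
T_C = 28 °C → 28 + 273.15 = 301.15 K.
The upper bound on efficiency is η_max = 1 − T_C/T_H = 1 − 301.15/1310.15 = 0.7701.
W_max = η_max · Q_H = 0.7701 × 782 = 602 kJ.

W_max ≈ 602 kJ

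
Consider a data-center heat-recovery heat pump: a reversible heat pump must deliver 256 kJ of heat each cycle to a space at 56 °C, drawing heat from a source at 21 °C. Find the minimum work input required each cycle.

T_H = 56 °C → 56 + 273.15 = 329.15 K.
T_C = 21 °C → 21 + 273.15 = 294.15 K.
Reversible heating COP: COP_HP = T_H/(T_H − T_C) = 329.15/35.00 = 9.4043.
W = Q_H/COP_HP = 256/9.4043 = 27.2 kJ.

W_in ≈ 27.2 kJ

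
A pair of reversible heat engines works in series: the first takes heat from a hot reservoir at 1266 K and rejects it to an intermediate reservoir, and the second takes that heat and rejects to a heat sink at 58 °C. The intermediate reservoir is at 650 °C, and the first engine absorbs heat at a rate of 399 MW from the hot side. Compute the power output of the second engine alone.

Ẇ₂ ≈ 187 MW

T_C = 58 °C → 58 + 273.15 = 331.15 K.
T_m = 650 °C → 650 + 273.15 = 923.15 K.
Heat entering the second stage: Q_m = Q_H·(T_m/T_H) = 399 × 923.15/1266.00 = 291 MW.
Second-stage efficiency η₂ = 1 − T_C/T_m = 1 − 331.15/923.15 = 0.6413, so W₂ = η₂·Q_m = 187 MW.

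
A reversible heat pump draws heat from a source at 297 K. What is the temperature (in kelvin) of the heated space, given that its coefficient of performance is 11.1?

T_H ≈ 326.4 K

COP_HP = T_H/(T_H − T_C) ⇒ T_H = T_C·COP_HP/(COP_HP − 1) = 297.00 × 11.1/(11.1 − 1) = 326.4 K.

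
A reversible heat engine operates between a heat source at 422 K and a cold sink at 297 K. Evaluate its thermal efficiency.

η ≈ 0.2962

Carnot efficiency: η = 1 − T_C/T_H = 1 − 297.00/422.00 = 0.2962.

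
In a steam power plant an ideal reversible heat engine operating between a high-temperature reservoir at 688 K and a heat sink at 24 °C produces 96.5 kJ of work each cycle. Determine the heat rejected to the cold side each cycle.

T_C = 24 °C → 24 + 273.15 = 297.15 K.
The Carnot efficiency is η = 1 − T_C/T_H = 1 − 297.15/688.00 = 0.5681.
Since Q_C/Q_H = T_C/T_H and Q_H = W/η, Q_C = W·T_C/(T_H − T_C) = 96.5 × 297.15/390.85 = 73.4 kJ.

Q_C ≈ 73.4 kJ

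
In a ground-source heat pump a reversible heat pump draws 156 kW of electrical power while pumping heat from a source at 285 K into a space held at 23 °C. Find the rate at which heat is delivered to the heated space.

T_H = 23 °C → 23 + 273.15 = 296.15 K.
For a reversible heat pump, COP_HP = T_H/(T_H − T_C) = 296.15/11.15 = 26.5605.
Q_H = COP_HP · W = 26.5605 × 156 = 4140 kW.

Q̇_H ≈ 4140 kW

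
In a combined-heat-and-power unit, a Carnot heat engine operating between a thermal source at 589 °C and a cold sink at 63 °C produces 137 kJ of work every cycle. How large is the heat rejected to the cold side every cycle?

T_H = 589 °C → 589 + 273.15 = 862.15 K.
T_C = 63 °C → 63 + 273.15 = 336.15 K.
Since the cycle is reversible, η = 1 − T_C/T_H = 1 − 336.15/862.15 = 0.6101.
Since Q_C/Q_H = T_C/T_H and Q_H = W/η, Q_C = W·T_C/(T_H − T_C) = 137 × 336.15/526.00 = 87.6 kJ.

Q_C ≈ 87.6 kJ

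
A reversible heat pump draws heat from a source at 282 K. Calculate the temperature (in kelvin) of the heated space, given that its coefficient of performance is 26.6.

COP_HP = T_H/(T_H − T_C) ⇒ T_H = T_C·COP_HP/(COP_HP − 1) = 282.00 × 26.6/(26.6 − 1) = 293 K.

T_H ≈ 293 K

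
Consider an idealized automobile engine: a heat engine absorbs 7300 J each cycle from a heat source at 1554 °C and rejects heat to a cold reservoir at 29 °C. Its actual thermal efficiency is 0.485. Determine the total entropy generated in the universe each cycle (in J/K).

T_H = 1554 °C → 1554 + 273.15 = 1827.15 K.
T_C = 29 °C → 29 + 273.15 = 302.15 K.
W = η·Q_H = 0.485 × 7300 = 3540 J, so Q_C = Q_H − W = 3760 J.
Reservoir entropy changes: ΔS_H = −Q_H/T_H = −7300/1827.15 = -3.995 J/K and ΔS_C = +Q_C/T_C = 3760/302.15 = 12.44 J/K.
ΔS_univ = −Q_H/T_H + Q_C/T_C = 8.45 J/K (> 0, since η = 0.485 < η_Carnot = 0.835).

ΔS_univ ≈ 8.45 J/K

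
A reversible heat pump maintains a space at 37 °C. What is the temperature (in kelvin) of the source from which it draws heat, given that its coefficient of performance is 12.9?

T_C ≈ 286 K

T_H = 37 °C → 37 + 273.15 = 310.15 K.
COP_HP = T_H/(T_H − T_C) ⇒ T_C = T_H·(COP_HP − 1)/COP_HP = 310.15 × (12.9 − 1)/12.9 = 286 K.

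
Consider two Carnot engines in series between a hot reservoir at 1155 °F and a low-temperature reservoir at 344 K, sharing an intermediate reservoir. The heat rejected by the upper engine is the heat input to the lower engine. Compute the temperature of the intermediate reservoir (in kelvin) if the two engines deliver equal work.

T_H = 1155 °F → (1155 − 32) × 5/9 = 623.89 °C = 897.04 K.
For reversible stages Q_m = Q_H·(T_m/T_H). Setting W₁ = Q_H(1 − T_m/T_H) equal to W₂ = Q_m(1 − T_C/T_m) = Q_H·(T_m − T_C)/T_H gives T_H − T_m = T_m − T_C, so T_m = (T_H + T_C)/2 = (897.04 + 344.00)/2 = 620.5 K.

T_m ≈ 620.5 K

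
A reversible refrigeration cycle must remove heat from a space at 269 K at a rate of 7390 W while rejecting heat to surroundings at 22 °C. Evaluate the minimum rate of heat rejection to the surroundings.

Q̇_H ≈ 8108 W

T_H = 22 °C → 22 + 273.15 = 295.15 K.
For a reversible cycle Q_H/Q_C = T_H/T_C, so Q_H = Q_C·T_H/T_C = 7390 × 295.15/269.00 = 8108 W.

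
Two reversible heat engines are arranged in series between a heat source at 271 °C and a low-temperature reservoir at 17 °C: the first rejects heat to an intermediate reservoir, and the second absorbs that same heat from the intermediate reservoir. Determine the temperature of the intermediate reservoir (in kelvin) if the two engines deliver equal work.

T_m ≈ 417.1 K

T_H = 271 °C → 271 + 273.15 = 544.15 K.
T_C = 17 °C → 17 + 273.15 = 290.15 K.
For reversible stages Q_m = Q_H·(T_m/T_H). Setting W₁ = Q_H(1 − T_m/T_H) equal to W₂ = Q_m(1 − T_C/T_m) = Q_H·(T_m − T_C)/T_H gives T_H − T_m = T_m − T_C, so T_m = (T_H + T_C)/2 = (544.15 + 290.15)/2 = 417.1 K.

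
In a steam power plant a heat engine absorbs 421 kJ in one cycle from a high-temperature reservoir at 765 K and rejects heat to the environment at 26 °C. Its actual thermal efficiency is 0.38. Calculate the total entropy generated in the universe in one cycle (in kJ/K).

ΔS_univ ≈ 0.322 kJ/K

T_C = 26 °C → 26 + 273.15 = 299.15 K.
W = η·Q_H = 0.38 × 421 = 160.0 kJ, so Q_C = Q_H − W = 261.0 kJ.
Reservoir entropy changes: ΔS_H = −Q_H/T_H = −421/765.00 = -0.5503 kJ/K and ΔS_C = +Q_C/T_C = 261.0/299.15 = 0.8725 kJ/K.
ΔS_univ = −Q_H/T_H + Q_C/T_C = 0.322 kJ/K (> 0, since η = 0.38 < η_Carnot = 0.609).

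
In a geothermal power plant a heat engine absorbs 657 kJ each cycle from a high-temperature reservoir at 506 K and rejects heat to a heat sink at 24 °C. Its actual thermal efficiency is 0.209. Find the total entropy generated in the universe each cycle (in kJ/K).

T_C = 24 °C → 24 + 273.15 = 297.15 K.
W = η·Q_H = 0.209 × 657 = 137.3 kJ, so Q_C = Q_H − W = 519.7 kJ.
Reservoir entropy changes: ΔS_H = −Q_H/T_H = −657/506.00 = -1.298 kJ/K and ΔS_C = +Q_C/T_C = 519.7/297.15 = 1.749 kJ/K.
ΔS_univ = −Q_H/T_H + Q_C/T_C = 0.450 kJ/K (> 0, since η = 0.209 < η_Carnot = 0.413).

ΔS_univ ≈ 0.450 kJ/K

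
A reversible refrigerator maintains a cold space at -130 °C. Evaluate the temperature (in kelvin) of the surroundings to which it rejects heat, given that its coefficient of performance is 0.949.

T_C = -130 °C → -130 + 273.15 = 143.15 K.
COP_R = T_C/(T_H − T_C) ⇒ T_H = T_C·(1 + 1/COP_R) = 143.15 × (1 + 1/0.949) = 294 K.

T_H ≈ 294 K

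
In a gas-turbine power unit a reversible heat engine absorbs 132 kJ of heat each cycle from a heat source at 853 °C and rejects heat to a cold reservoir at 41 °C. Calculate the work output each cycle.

W ≈ 95.2 kJ

T_H = 853 °C → 853 + 273.15 = 1126.15 K.
T_C = 41 °C → 41 + 273.15 = 314.15 K.
Carnot efficiency: η = 1 − T_C/T_H = 1 − 314.15/1126.15 = 0.7210.
W = η·Q_H = 0.7210 × 132 = 95.2 kJ.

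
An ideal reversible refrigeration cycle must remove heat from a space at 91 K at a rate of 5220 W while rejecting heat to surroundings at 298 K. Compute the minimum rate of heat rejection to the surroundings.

Q̇_H ≈ 17090 W

For a reversible cycle Q_H/Q_C = T_H/T_C, so Q_H = Q_C·T_H/T_C = 5220 × 298.00/91.00 = 17090 W.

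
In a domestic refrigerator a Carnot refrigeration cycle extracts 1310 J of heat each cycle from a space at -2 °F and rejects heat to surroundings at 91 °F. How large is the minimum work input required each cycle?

T_H = 91 °F → (91 − 32) × 5/9 = 32.78 °C = 305.93 K.
T_C = -2 °F → (-2 − 32) × 5/9 = -18.89 °C = 254.26 K.
The reversible coefficient of performance is COP_R = T_C/(T_H − T_C) = 254.26/51.67 = 4.9212.
W = Q_C/COP_R = 1310/4.9212 = 266.2 J.

W_in ≈ 266.2 J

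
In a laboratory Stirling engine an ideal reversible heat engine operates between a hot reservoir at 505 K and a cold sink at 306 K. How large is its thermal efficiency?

η ≈ 0.394

The Carnot efficiency is η = 1 − T_C/T_H = 1 − 306.00/505.00 = 0.394.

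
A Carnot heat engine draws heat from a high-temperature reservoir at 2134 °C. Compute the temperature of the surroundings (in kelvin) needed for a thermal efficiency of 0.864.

T_C ≈ 327.4 K

T_H = 2134 °C → 2134 + 273.15 = 2407.15 K.
From η = 1 − T_C/T_H, T_C = T_H·(1 − η) = 2407.15 × (1 − 0.864) = 327.4 K.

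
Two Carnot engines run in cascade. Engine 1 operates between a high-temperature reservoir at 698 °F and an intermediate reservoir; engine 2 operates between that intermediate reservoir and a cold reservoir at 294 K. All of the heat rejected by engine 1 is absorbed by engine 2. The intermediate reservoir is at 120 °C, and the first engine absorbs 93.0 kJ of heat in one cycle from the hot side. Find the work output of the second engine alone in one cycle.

W₂ ≈ 14.34 kJ

T_H = 698 °F → (698 − 32) × 5/9 = 370.00 °C = 643.15 K.
T_m = 120 °C → 120 + 273.15 = 393.15 K.
Heat entering the second stage: Q_m = Q_H·(T_m/T_H) = 93.0 × 393.15/643.15 = 56.85 kJ.
Second-stage efficiency η₂ = 1 − T_C/T_m = 1 − 294.00/393.15 = 0.2522, so W₂ = η₂·Q_m = 14.34 kJ.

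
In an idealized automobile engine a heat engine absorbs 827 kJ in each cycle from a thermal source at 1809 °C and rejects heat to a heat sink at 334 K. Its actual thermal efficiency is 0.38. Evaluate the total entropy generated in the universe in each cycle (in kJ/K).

T_H = 1809 °C → 1809 + 273.15 = 2082.15 K.
W = η·Q_H = 0.38 × 827 = 314.3 kJ, so Q_C = Q_H − W = 512.7 kJ.
The hot reservoir loses entropy Q_H/T_H = 827/2082.15 = 0.3972 kJ/K; the cold reservoir gains Q_C/T_C = 512.7/334.00 = 1.535 kJ/K.
ΔS_univ = −Q_H/T_H + Q_C/T_C = 1.138 kJ/K (> 0, since η = 0.38 < η_Carnot = 0.840).

ΔS_univ ≈ 1.138 kJ/K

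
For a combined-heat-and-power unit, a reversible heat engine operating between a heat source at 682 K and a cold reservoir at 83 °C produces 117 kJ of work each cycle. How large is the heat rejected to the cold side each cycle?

T_C = 83 °C → 83 + 273.15 = 356.15 K.
The Carnot efficiency is η = 1 − T_C/T_H = 1 − 356.15/682.00 = 0.4778.
Since Q_C/Q_H = T_C/T_H and Q_H = W/η, Q_C = W·T_C/(T_H − T_C) = 117 × 356.15/325.85 = 128 kJ.

Q_C ≈ 128 kJ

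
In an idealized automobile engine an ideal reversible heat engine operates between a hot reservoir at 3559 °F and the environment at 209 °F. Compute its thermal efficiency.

T_H = 3559 °F → (3559 − 32) × 5/9 = 1959.44 °C = 2232.59 K.
T_C = 209 °F → (209 − 32) × 5/9 = 98.33 °C = 371.48 K.
Since the cycle is reversible, η = 1 − T_C/T_H = 1 − 371.48/2232.59 = 0.834.

η ≈ 0.834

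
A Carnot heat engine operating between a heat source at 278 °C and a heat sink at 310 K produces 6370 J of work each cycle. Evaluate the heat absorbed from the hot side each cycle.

Q_H ≈ 14600 J

T_H = 278 °C → 278 + 273.15 = 551.15 K.
For a reversible engine, η = 1 − T_C/T_H = 1 − 310.00/551.15 = 0.4375.
Q_H = W/η = 6370/0.4375 = 14600 J.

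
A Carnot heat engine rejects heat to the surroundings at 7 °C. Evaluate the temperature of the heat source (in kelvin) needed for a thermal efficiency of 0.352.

T_H ≈ 432 K

T_C = 7 °C → 7 + 273.15 = 280.15 K.
From η = 1 − T_C/T_H, solving for T_H gives T_H = T_C/(1 − η) = 280.15/(1 − 0.352) = 432 K.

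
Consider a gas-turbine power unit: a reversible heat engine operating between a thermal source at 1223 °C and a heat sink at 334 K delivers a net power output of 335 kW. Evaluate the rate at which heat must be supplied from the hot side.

T_H = 1223 °C → 1223 + 273.15 = 1496.15 K.
The Carnot efficiency is η = 1 − T_C/T_H = 1 − 334.00/1496.15 = 0.7768.
Q_H = W/η = 335/0.7768 = 431.3 kW.

Q̇_H ≈ 431.3 kW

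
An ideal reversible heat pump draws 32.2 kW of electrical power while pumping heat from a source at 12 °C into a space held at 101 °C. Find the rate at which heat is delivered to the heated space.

T_H = 101 °C → 101 + 273.15 = 374.15 K.
T_C = 12 °C → 12 + 273.15 = 285.15 K.
For a reversible heat pump, COP_HP = T_H/(T_H − T_C) = 374.15/89.00 = 4.2039.
Q_H = COP_HP · W = 4.2039 × 32.2 = 135.4 kW.

Q̇_H ≈ 135.4 kW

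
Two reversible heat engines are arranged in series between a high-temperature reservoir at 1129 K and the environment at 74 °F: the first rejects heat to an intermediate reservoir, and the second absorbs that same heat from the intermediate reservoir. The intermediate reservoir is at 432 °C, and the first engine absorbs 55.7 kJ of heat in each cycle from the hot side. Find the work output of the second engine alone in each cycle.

T_C = 74 °F → (74 − 32) × 5/9 = 23.33 °C = 296.48 K.
T_m = 432 °C → 432 + 273.15 = 705.15 K.
Heat entering the second stage: Q_m = Q_H·(T_m/T_H) = 55.7 × 705.15/1129.00 = 34.8 kJ.
Second-stage efficiency η₂ = 1 − T_C/T_m = 1 − 296.48/705.15 = 0.5795, so W₂ = η₂·Q_m = 20.2 kJ.

W₂ ≈ 20.2 kJ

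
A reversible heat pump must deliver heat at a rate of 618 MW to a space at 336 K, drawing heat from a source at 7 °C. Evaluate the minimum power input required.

Ẇ_in ≈ 102.7 MW

T_C = 7 °C → 7 + 273.15 = 280.15 K.
For a reversible heat pump, COP_HP = T_H/(T_H − T_C) = 336.00/55.85 = 6.0161.
W = Q_H/COP_HP = 618/6.0161 = 102.7 MW.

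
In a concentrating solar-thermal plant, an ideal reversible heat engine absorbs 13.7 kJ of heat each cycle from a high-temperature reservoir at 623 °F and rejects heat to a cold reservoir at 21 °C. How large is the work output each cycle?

W ≈ 7.00 kJ

T_H = 623 °F → (623 − 32) × 5/9 = 328.33 °C = 601.48 K.
T_C = 21 °C → 21 + 273.15 = 294.15 K.
For a reversible engine, η = 1 − T_C/T_H = 1 − 294.15/601.48 = 0.5110.
W = η·Q_H = 0.5110 × 13.7 = 7.00 kJ.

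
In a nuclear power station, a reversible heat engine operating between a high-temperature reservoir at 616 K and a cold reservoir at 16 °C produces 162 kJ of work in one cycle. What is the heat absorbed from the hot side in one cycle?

Q_H ≈ 305 kJ

T_C = 16 °C → 16 + 273.15 = 289.15 K.
The Carnot efficiency is η = 1 − T_C/T_H = 1 − 289.15/616.00 = 0.5306.
Q_H = W/η = 162/0.5306 = 305 kJ.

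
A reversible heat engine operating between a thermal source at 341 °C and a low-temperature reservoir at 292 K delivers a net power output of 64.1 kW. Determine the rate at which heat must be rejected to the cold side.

T_H = 341 °C → 341 + 273.15 = 614.15 K.
η_rev = 1 − T_C/T_H = 1 − 292.00/614.15 = 0.5245.
Since Q_C/Q_H = T_C/T_H and Q_H = W/η, Q_C = W·T_C/(T_H − T_C) = 64.1 × 292.00/322.15 = 58.1 kW.

Q̇_C ≈ 58.1 kW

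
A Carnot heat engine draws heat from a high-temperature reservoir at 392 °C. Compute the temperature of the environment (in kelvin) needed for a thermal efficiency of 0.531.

T_C ≈ 312 K

T_H = 392 °C → 392 + 273.15 = 665.15 K.
From η = 1 − T_C/T_H, T_C = T_H·(1 − η) = 665.15 × (1 − 0.531) = 312 K.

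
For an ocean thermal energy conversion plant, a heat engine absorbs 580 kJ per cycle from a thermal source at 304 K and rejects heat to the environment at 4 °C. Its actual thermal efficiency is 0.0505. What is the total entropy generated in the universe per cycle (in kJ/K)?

T_C = 4 °C → 4 + 273.15 = 277.15 K.
W = η·Q_H = 0.0505 × 580 = 29.29 kJ, so Q_C = Q_H − W = 550.7 kJ.
Reservoir entropy changes: ΔS_H = −Q_H/T_H = −580/304.00 = -1.908 kJ/K and ΔS_C = +Q_C/T_C = 550.7/277.15 = 1.987 kJ/K.
ΔS_univ = −Q_H/T_H + Q_C/T_C = 0.0792 kJ/K (> 0, since η = 0.0505 < η_Carnot = 0.088).

ΔS_univ ≈ 0.0792 kJ/K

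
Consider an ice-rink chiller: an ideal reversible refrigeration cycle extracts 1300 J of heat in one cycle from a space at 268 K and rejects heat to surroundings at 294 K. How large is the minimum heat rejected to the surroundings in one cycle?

For a reversible cycle Q_H/Q_C = T_H/T_C, so Q_H = Q_C·T_H/T_C = 1300 × 294.00/268.00 = 1430 J.

Q_H ≈ 1430 J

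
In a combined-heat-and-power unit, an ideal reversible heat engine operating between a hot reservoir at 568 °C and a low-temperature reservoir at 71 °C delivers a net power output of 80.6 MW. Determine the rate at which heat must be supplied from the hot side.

Q̇_H ≈ 136.4 MW

T_H = 568 °C → 568 + 273.15 = 841.15 K.
T_C = 71 °C → 71 + 273.15 = 344.15 K.
η_rev = 1 − T_C/T_H = 1 − 344.15/841.15 = 0.5909.
Q_H = W/η = 80.6/0.5909 = 136.4 MW.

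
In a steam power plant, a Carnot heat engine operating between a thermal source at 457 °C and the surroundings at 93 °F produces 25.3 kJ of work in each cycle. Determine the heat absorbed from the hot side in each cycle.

Q_H ≈ 43.7 kJ

T_H = 457 °C → 457 + 273.15 = 730.15 K.
T_C = 93 °F → (93 − 32) × 5/9 = 33.89 °C = 307.04 K.
η_rev = 1 − T_C/T_H = 1 − 307.04/730.15 = 0.5795.
Q_H = W/η = 25.3/0.5795 = 43.7 kJ.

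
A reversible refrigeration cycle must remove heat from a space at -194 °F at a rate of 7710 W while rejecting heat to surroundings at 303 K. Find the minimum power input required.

Ẇ_in ≈ 8118 W

T_C = -194 °F → (-194 − 32) × 5/9 = -125.56 °C = 147.59 K.
The reversible coefficient of performance is COP_R = T_C/(T_H − T_C) = 147.59/155.41 = 0.9497.
W = Q_C/COP_R = 7710/0.9497 = 8118 W.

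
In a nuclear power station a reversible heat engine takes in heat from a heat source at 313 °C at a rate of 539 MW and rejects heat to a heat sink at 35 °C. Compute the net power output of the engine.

Ẇ ≈ 256 MW

T_H = 313 °C → 313 + 273.15 = 586.15 K.
T_C = 35 °C → 35 + 273.15 = 308.15 K.
Carnot efficiency: η = 1 − T_C/T_H = 1 − 308.15/586.15 = 0.4743.
W = η·Q_H = 0.4743 × 539 = 256 MW.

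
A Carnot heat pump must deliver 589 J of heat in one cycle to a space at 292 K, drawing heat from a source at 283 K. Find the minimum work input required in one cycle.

Reversible heating COP: COP_HP = T_H/(T_H − T_C) = 292.00/9.00 = 32.4444.
W = Q_H/COP_HP = 589/32.4444 = 18.15 J.

W_in ≈ 18.15 J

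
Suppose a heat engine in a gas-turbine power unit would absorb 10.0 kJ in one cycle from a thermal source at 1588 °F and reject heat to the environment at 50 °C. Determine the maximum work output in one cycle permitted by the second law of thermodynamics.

W_max ≈ 7.159 kJ

T_H = 1588 °F → (1588 − 32) × 5/9 = 864.44 °C = 1137.59 K.
T_C = 50 °C → 50 + 273.15 = 323.15 K.
By the Carnot theorem, η_max = 1 − T_C/T_H = 1 − 323.15/1137.59 = 0.7159.
W_max = η_max · Q_H = 0.7159 × 10.0 = 7.159 kJ.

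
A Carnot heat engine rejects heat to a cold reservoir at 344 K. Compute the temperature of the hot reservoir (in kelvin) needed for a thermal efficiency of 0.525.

T_H ≈ 724.2 K

From η = 1 − T_C/T_H, solving for T_H gives T_H = T_C/(1 − η) = 344.00/(1 − 0.525) = 724.2 K.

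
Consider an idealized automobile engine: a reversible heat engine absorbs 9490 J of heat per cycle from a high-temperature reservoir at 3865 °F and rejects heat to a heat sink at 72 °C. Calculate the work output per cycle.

W ≈ 8127 J

T_H = 3865 °F → (3865 − 32) × 5/9 = 2129.44 °C = 2402.59 K.
T_C = 72 °C → 72 + 273.15 = 345.15 K.
The Carnot efficiency is η = 1 − T_C/T_H = 1 − 345.15/2402.59 = 0.8563.
W = η·Q_H = 0.8563 × 9490 = 8127 J.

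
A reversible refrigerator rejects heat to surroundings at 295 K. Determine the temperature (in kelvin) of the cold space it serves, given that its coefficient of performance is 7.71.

COP_R = T_C/(T_H − T_C) ⇒ T_C = T_H·COP_R/(1 + COP_R) = 295.00 × 7.71/(1 + 7.71) = 261.1 K.

T_C ≈ 261.1 K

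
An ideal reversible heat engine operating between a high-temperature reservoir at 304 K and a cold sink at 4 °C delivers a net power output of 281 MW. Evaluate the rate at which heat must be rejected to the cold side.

T_C = 4 °C → 4 + 273.15 = 277.15 K.
Since the cycle is reversible, η = 1 − T_C/T_H = 1 − 277.15/304.00 = 0.0883.
Since Q_C/Q_H = T_C/T_H and Q_H = W/η, Q_C = W·T_C/(T_H − T_C) = 281 × 277.15/26.85 = 2901 MW.

Q̇_C ≈ 2901 MW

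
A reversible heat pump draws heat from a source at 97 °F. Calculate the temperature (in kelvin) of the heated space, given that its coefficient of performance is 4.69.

T_C = 97 °F → (97 − 32) × 5/9 = 36.11 °C = 309.26 K.
COP_HP = T_H/(T_H − T_C) ⇒ T_H = T_C·COP_HP/(COP_HP − 1) = 309.26 × 4.69/(4.69 − 1) = 393 K.

T_H ≈ 393 K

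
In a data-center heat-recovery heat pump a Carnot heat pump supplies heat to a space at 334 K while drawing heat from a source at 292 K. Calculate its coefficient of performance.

COP_HP = T_H/(T_H − T_C) = 334.00/(334.00 − 292.00) = 7.95.

COP_HP ≈ 7.95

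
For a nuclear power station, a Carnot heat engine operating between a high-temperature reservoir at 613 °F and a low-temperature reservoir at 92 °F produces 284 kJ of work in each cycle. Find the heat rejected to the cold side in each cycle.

T_H = 613 °F → (613 − 32) × 5/9 = 322.78 °C = 595.93 K.
T_C = 92 °F → (92 − 32) × 5/9 = 33.33 °C = 306.48 K.
η_rev = 1 − T_C/T_H = 1 − 306.48/595.93 = 0.4857.
Since Q_C/Q_H = T_C/T_H and Q_H = W/η, Q_C = W·T_C/(T_H − T_C) = 284 × 306.48/289.44 = 301 kJ.

Q_C ≈ 301 kJ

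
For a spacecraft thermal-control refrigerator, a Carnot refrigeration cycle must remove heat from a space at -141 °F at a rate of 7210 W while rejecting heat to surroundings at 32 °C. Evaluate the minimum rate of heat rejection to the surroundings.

Q̇_H ≈ 12400 W

T_H = 32 °C → 32 + 273.15 = 305.15 K.
T_C = -141 °F → (-141 − 32) × 5/9 = -96.11 °C = 177.04 K.
For a reversible cycle Q_H/Q_C = T_H/T_C, so Q_H = Q_C·T_H/T_C = 7210 × 305.15/177.04 = 12400 W.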